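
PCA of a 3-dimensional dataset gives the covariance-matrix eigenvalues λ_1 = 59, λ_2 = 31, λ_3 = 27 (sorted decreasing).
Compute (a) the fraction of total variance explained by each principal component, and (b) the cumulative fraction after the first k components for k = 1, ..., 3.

Step 1 — total variance = trace(Sigma) = Σ λ_i = 59 + 31 + 27 = 117.

Step 2 — fraction explained by component i = λ_i / Σ λ:
  PC1: 59/117 = 0.5043
  PC2: 31/117 = 0.265
  PC3: 27/117 = 0.2308

Step 3 — cumulative fraction after k components = (λ_1 + ... + λ_k) / Σ λ:
  k = 1: 59/117 = 0.5043
  k = 2: (59 + 31)/117 = 90/117 = 0.7692
  k = 3: (59 + 31 + 27)/117 = 117/117 = 1

Summary (fraction, with percent):

explained: PC1 0.5043 (50.43%), PC2 0.265 (26.5%), PC3 0.2308 (23.08%);  cumulative: 0.5043, 0.7692, 1


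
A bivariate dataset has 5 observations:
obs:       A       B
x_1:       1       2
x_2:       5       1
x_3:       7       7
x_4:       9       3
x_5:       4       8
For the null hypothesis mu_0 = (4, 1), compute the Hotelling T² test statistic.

Step 1 — sample mean vector:
  mean(A) = (1 + 5 + 7 + 9 + 4) / 5 = 26/5 = 5.2
  mean(B) = (2 + 1 + 7 + 3 + 8) / 5 = 21/5 = 4.2
  x̄ = (5.2, 4.2),  deviation x̄ - mu_0 = (5.2, 4.2) - (4, 1) = (1.2, 3.2).

Step 2 — sample covariance matrix, S[i,j] = (1/(n-1)) · Σ_k (x_{k,i} - mean_i) · (x_{k,j} - mean_j), divisor n-1 = 4:
  S[A,A] = ((-4.2)·(-4.2) + (-0.2)·(-0.2) + (1.8)·(1.8) + (3.8)·(3.8) + (-1.2)·(-1.2)) / 4 = 36.8/4 = 9.2
  S[A,B] = ((-4.2)·(-2.2) + (-0.2)·(-3.2) + (1.8)·(2.8) + (3.8)·(-1.2) + (-1.2)·(3.8)) / 4 = 5.8/4 = 1.45
  S[B,B] = ((-2.2)·(-2.2) + (-3.2)·(-3.2) + (2.8)·(2.8) + (-1.2)·(-1.2) + (3.8)·(3.8)) / 4 = 38.8/4 = 9.7
  S = [[9.2, 1.45],
 [1.45, 9.7]].

Step 3 — invert S. det(S) = 9.2·9.7 - (1.45)² = 87.1375.
  S^{-1} = (1/det) · [[d, -b], [-b, a]] = [[0.1113, -0.0166],
 [-0.0166, 0.1056]].

Step 4 — quadratic form (x̄ - mu_0)^T · S^{-1} · (x̄ - mu_0):
  S^{-1} · (x̄ - mu_0) = (0.0803, 0.3179),
  (x̄ - mu_0)^T · [...] = (1.2)·(0.0803) + (3.2)·(0.3179) = 1.1136.

Step 5 — scale by n: T² = 5 · 1.1136 = 5.5682.

T² ≈ 5.5682


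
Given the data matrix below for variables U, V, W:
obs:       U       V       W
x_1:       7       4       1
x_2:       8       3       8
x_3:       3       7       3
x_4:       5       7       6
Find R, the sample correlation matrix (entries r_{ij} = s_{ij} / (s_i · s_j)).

Step 1 — column means:
  mean(U) = (7 + 8 + 3 + 5) / 4 = 23/4 = 5.75
  mean(V) = (4 + 3 + 7 + 7) / 4 = 21/4 = 5.25
  mean(W) = (1 + 8 + 3 + 6) / 4 = 18/4 = 4.5

Step 2 — sample variances and covariances s[i,j] = (1/(n-1)) · Σ_k (x_{k,i} - mean_i) · (x_{k,j} - mean_j), with n-1 = 3:
  s[U,U] = ((1.25)·(1.25) + (2.25)·(2.25) + (-2.75)·(-2.75) + (-0.75)·(-0.75)) / 3 = 14.75/3 = 4.9167
  s[U,V] = ((1.25)·(-1.25) + (2.25)·(-2.25) + (-2.75)·(1.75) + (-0.75)·(1.75)) / 3 = -12.75/3 = -4.25
  s[U,W] = ((1.25)·(-3.5) + (2.25)·(3.5) + (-2.75)·(-1.5) + (-0.75)·(1.5)) / 3 = 6.5/3 = 2.1667
  s[V,V] = ((-1.25)·(-1.25) + (-2.25)·(-2.25) + (1.75)·(1.75) + (1.75)·(1.75)) / 3 = 12.75/3 = 4.25
  s[V,W] = ((-1.25)·(-3.5) + (-2.25)·(3.5) + (1.75)·(-1.5) + (1.75)·(1.5)) / 3 = -3.5/3 = -1.1667
  s[W,W] = ((-3.5)·(-3.5) + (3.5)·(3.5) + (-1.5)·(-1.5) + (1.5)·(1.5)) / 3 = 29/3 = 9.6667
  Sample standard deviations s_i = √(s[i,i]):
  s(U) = √(4.9167) = 2.2174
  s(V) = √(4.25) = 2.0616
  s(W) = √(9.6667) = 3.1091

Step 3 — r_{ij} = s_{ij} / (s_i · s_j):
  r[U,U] = 1 (diagonal).
  r[U,V] = -4.25 / (2.2174 · 2.0616) = -4.25 / 4.5712 = -0.9297
  r[U,W] = 2.1667 / (2.2174 · 3.1091) = 2.1667 / 6.894 = 0.3143
  r[V,V] = 1 (diagonal).
  r[V,W] = -1.1667 / (2.0616 · 3.1091) = -1.1667 / 6.4096 = -0.182
  r[W,W] = 1 (diagonal).

R is symmetric with unit diagonal. Assembling:

R = [[1, -0.9297, 0.3143],
 [-0.9297, 1, -0.182],
 [0.3143, -0.182, 1]]


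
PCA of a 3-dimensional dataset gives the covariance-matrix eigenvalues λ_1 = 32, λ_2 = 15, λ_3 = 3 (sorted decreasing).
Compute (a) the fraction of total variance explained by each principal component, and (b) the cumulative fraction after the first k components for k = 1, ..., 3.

Step 1 — total variance = trace(Sigma) = Σ λ_i = 32 + 15 + 3 = 50.

Step 2 — fraction explained by component i = λ_i / Σ λ:
  PC1: 32/50 = 0.64
  PC2: 15/50 = 0.3
  PC3: 3/50 = 0.06

Step 3 — cumulative fraction after k components = (λ_1 + ... + λ_k) / Σ λ:
  k = 1: 32/50 = 0.64
  k = 2: (32 + 15)/50 = 47/50 = 0.94
  k = 3: (32 + 15 + 3)/50 = 50/50 = 1

Summary (fraction, with percent):

explained: PC1 0.64 (64%), PC2 0.3 (30%), PC3 0.06 (6%);  cumulative: 0.64, 0.94, 1


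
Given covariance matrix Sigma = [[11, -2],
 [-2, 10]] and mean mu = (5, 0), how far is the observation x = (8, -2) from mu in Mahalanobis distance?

Step 1 — centre the observation: (x - mu) = (3, -2).

Step 2 — invert Sigma. det(Sigma) = 11·10 - (-2)² = 106.
  Sigma^{-1} = (1/det) · [[d, -b], [-b, a]] = [[0.0943, 0.0189],
 [0.0189, 0.1038]].

Step 3 — form the quadratic (x - mu)^T · Sigma^{-1} · (x - mu):
  Sigma^{-1} · (x - mu) = (0.2453, -0.1509).
  (x - mu)^T · [Sigma^{-1} · (x - mu)] = (3)·(0.2453) + (-2)·(-0.1509) = 1.0377.

Step 4 — take square root: d = √(1.0377) ≈ 1.0187.

d(x, mu) = √(1.0377) ≈ 1.0187


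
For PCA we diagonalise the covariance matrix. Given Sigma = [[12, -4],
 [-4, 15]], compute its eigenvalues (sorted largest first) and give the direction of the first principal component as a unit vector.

Step 1 — characteristic polynomial of 2×2 Sigma:
  det(Sigma - λI) = λ² - trace · λ + det = 0.
  trace = 12 + 15 = 27, det = 12·15 - (-4)² = 164.
Step 2 — discriminant:
  Δ = trace² - 4·det = 729 - 656 = 73.
Step 3 — eigenvalues:
  λ = (trace ± √Δ)/2 = (27 ± 8.544)/2,
  λ_1 = 17.772,  λ_2 = 9.228.

Step 4 — unit eigenvector for λ_1: solve (Sigma - λ_1 I)v = 0. First row:
  (12 - 17.772)·v_x + (-4)·v_y = 0, i.e. (-5.772)·v_x + (-4)·v_y = 0,
  so v ∝ (b, λ_1 - a) = (-4, 5.772); multiply by -1 so the first entry is positive: u = (4, -5.772).
  ||u|| = √((4)² + (-5.772)²) = √(49.316) ≈ 7.0225,
  v_1 = u/||u|| ≈ (0.5696, -0.8219) (||v_1|| = 1).

λ_1 = 17.772,  λ_2 = 9.228;  v_1 ≈ (0.5696, -0.8219)


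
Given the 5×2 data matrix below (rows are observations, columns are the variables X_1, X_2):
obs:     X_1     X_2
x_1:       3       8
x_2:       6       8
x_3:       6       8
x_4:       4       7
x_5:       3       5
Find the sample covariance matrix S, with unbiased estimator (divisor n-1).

Step 1 — column means:
  mean(X_1) = (3 + 6 + 6 + 4 + 3) / 5 = 22/5 = 4.4
  mean(X_2) = (8 + 8 + 8 + 7 + 5) / 5 = 36/5 = 7.2

Step 2 — sample covariance S[i,j] = (1/(n-1)) · Σ_k (x_{k,i} - mean_i) · (x_{k,j} - mean_j), with n-1 = 4.
  S[X_1,X_1] = ((-1.4)·(-1.4) + (1.6)·(1.6) + (1.6)·(1.6) + (-0.4)·(-0.4) + (-1.4)·(-1.4)) / 4 = 9.2/4 = 2.3
  S[X_1,X_2] = ((-1.4)·(0.8) + (1.6)·(0.8) + (1.6)·(0.8) + (-0.4)·(-0.2) + (-1.4)·(-2.2)) / 4 = 4.6/4 = 1.15
  S[X_2,X_2] = ((0.8)·(0.8) + (0.8)·(0.8) + (0.8)·(0.8) + (-0.2)·(-0.2) + (-2.2)·(-2.2)) / 4 = 6.8/4 = 1.7

S is symmetric (S[j,i] = S[i,j]). Assembling:

S = [[2.3, 1.15],
 [1.15, 1.7]]


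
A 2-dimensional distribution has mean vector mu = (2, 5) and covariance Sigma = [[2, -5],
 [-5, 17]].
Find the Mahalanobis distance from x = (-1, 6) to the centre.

Step 1 — centre the observation: (x - mu) = (-3, 1).

Step 2 — invert Sigma. det(Sigma) = 2·17 - (-5)² = 9.
  Sigma^{-1} = (1/det) · [[d, -b], [-b, a]] = [[1.8889, 0.5556],
 [0.5556, 0.2222]].

Step 3 — form the quadratic (x - mu)^T · Sigma^{-1} · (x - mu):
  Sigma^{-1} · (x - mu) = (-5.1111, -1.4444).
  (x - mu)^T · [Sigma^{-1} · (x - mu)] = (-3)·(-5.1111) + (1)·(-1.4444) = 13.8889.

Step 4 — take square root: d = √(13.8889) ≈ 3.7268.

d(x, mu) = √(13.8889) ≈ 3.7268


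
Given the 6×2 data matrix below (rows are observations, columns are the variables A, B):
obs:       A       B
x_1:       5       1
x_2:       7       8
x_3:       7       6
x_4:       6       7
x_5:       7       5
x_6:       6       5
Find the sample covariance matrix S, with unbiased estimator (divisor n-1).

Step 1 — column means:
  mean(A) = (5 + 7 + 7 + 6 + 7 + 6) / 6 = 38/6 = 6.3333
  mean(B) = (1 + 8 + 6 + 7 + 5 + 5) / 6 = 32/6 = 5.3333

Step 2 — sample covariance S[i,j] = (1/(n-1)) · Σ_k (x_{k,i} - mean_i) · (x_{k,j} - mean_j), with n-1 = 5.
  S[A,A] = ((-1.3333)·(-1.3333) + (0.6667)·(0.6667) + (0.6667)·(0.6667) + (-0.3333)·(-0.3333) + (0.6667)·(0.6667) + (-0.3333)·(-0.3333)) / 5 = 3.3333/5 = 0.6667
  S[A,B] = ((-1.3333)·(-4.3333) + (0.6667)·(2.6667) + (0.6667)·(0.6667) + (-0.3333)·(1.6667) + (0.6667)·(-0.3333) + (-0.3333)·(-0.3333)) / 5 = 7.3333/5 = 1.4667
  S[B,B] = ((-4.3333)·(-4.3333) + (2.6667)·(2.6667) + (0.6667)·(0.6667) + (1.6667)·(1.6667) + (-0.3333)·(-0.3333) + (-0.3333)·(-0.3333)) / 5 = 29.3333/5 = 5.8667

S is symmetric (S[j,i] = S[i,j]). Assembling:

S = [[0.6667, 1.4667],
 [1.4667, 5.8667]]


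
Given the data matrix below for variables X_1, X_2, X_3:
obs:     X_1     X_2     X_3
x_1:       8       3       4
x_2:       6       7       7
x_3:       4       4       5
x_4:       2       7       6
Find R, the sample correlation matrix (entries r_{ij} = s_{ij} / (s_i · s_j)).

Step 1 — column means:
  mean(X_1) = (8 + 6 + 4 + 2) / 4 = 20/4 = 5
  mean(X_2) = (3 + 7 + 4 + 7) / 4 = 21/4 = 5.25
  mean(X_3) = (4 + 7 + 5 + 6) / 4 = 22/4 = 5.5

Step 2 — sample variances and covariances s[i,j] = (1/(n-1)) · Σ_k (x_{k,i} - mean_i) · (x_{k,j} - mean_j), with n-1 = 3:
  s[X_1,X_1] = ((3)·(3) + (1)·(1) + (-1)·(-1) + (-3)·(-3)) / 3 = 20/3 = 6.6667
  s[X_1,X_2] = ((3)·(-2.25) + (1)·(1.75) + (-1)·(-1.25) + (-3)·(1.75)) / 3 = -9/3 = -3
  s[X_1,X_3] = ((3)·(-1.5) + (1)·(1.5) + (-1)·(-0.5) + (-3)·(0.5)) / 3 = -4/3 = -1.3333
  s[X_2,X_2] = ((-2.25)·(-2.25) + (1.75)·(1.75) + (-1.25)·(-1.25) + (1.75)·(1.75)) / 3 = 12.75/3 = 4.25
  s[X_2,X_3] = ((-2.25)·(-1.5) + (1.75)·(1.5) + (-1.25)·(-0.5) + (1.75)·(0.5)) / 3 = 7.5/3 = 2.5
  s[X_3,X_3] = ((-1.5)·(-1.5) + (1.5)·(1.5) + (-0.5)·(-0.5) + (0.5)·(0.5)) / 3 = 5/3 = 1.6667
  Sample standard deviations s_i = √(s[i,i]):
  s(X_1) = √(6.6667) = 2.582
  s(X_2) = √(4.25) = 2.0616
  s(X_3) = √(1.6667) = 1.291

Step 3 — r_{ij} = s_{ij} / (s_i · s_j):
  r[X_1,X_1] = 1 (diagonal).
  r[X_1,X_2] = -3 / (2.582 · 2.0616) = -3 / 5.3229 = -0.5636
  r[X_1,X_3] = -1.3333 / (2.582 · 1.291) = -1.3333 / 3.3333 = -0.4
  r[X_2,X_2] = 1 (diagonal).
  r[X_2,X_3] = 2.5 / (2.0616 · 1.291) = 2.5 / 2.6615 = 0.9393
  r[X_3,X_3] = 1 (diagonal).

R is symmetric with unit diagonal. Assembling:

R = [[1, -0.5636, -0.4],
 [-0.5636, 1, 0.9393],
 [-0.4, 0.9393, 1]]


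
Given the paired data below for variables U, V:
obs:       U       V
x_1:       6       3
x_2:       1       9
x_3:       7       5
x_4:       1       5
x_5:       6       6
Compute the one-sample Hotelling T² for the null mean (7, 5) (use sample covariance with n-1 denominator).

Step 1 — sample mean vector:
  mean(U) = (6 + 1 + 7 + 1 + 6) / 5 = 21/5 = 4.2
  mean(V) = (3 + 9 + 5 + 5 + 6) / 5 = 28/5 = 5.6
  x̄ = (4.2, 5.6),  deviation x̄ - mu_0 = (4.2, 5.6) - (7, 5) = (-2.8, 0.6).

Step 2 — sample covariance matrix, S[i,j] = (1/(n-1)) · Σ_k (x_{k,i} - mean_i) · (x_{k,j} - mean_j), divisor n-1 = 4:
  S[U,U] = ((1.8)·(1.8) + (-3.2)·(-3.2) + (2.8)·(2.8) + (-3.2)·(-3.2) + (1.8)·(1.8)) / 4 = 34.8/4 = 8.7
  S[U,V] = ((1.8)·(-2.6) + (-3.2)·(3.4) + (2.8)·(-0.6) + (-3.2)·(-0.6) + (1.8)·(0.4)) / 4 = -14.6/4 = -3.65
  S[V,V] = ((-2.6)·(-2.6) + (3.4)·(3.4) + (-0.6)·(-0.6) + (-0.6)·(-0.6) + (0.4)·(0.4)) / 4 = 19.2/4 = 4.8
  S = [[8.7, -3.65],
 [-3.65, 4.8]].

Step 3 — invert S. det(S) = 8.7·4.8 - (-3.65)² = 28.4375.
  S^{-1} = (1/det) · [[d, -b], [-b, a]] = [[0.1688, 0.1284],
 [0.1284, 0.3059]].

Step 4 — quadratic form (x̄ - mu_0)^T · S^{-1} · (x̄ - mu_0):
  S^{-1} · (x̄ - mu_0) = (-0.3956, -0.1758),
  (x̄ - mu_0)^T · [...] = (-2.8)·(-0.3956) + (0.6)·(-0.1758) = 1.0022.

Step 5 — scale by n: T² = 5 · 1.0022 = 5.011.

T² ≈ 5.011


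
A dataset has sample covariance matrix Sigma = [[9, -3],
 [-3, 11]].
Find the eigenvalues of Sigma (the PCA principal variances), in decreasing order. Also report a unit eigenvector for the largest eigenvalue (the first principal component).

Step 1 — characteristic polynomial of 2×2 Sigma:
  det(Sigma - λI) = λ² - trace · λ + det = 0.
  trace = 9 + 11 = 20, det = 9·11 - (-3)² = 90.
Step 2 — discriminant:
  Δ = trace² - 4·det = 400 - 360 = 40.
Step 3 — eigenvalues:
  λ = (trace ± √Δ)/2 = (20 ± 6.3246)/2,
  λ_1 = 13.1623,  λ_2 = 6.8377.

Step 4 — unit eigenvector for λ_1: solve (Sigma - λ_1 I)v = 0. First row:
  (9 - 13.1623)·v_x + (-3)·v_y = 0, i.e. (-4.1623)·v_x + (-3)·v_y = 0,
  so v ∝ (b, λ_1 - a) = (-3, 4.1623); multiply by -1 so the first entry is positive: u = (3, -4.1623).
  ||u|| = √((3)² + (-4.1623)²) = √(26.3246) ≈ 5.1307,
  v_1 = u/||u|| ≈ (0.5847, -0.8112) (||v_1|| = 1).

λ_1 = 13.1623,  λ_2 = 6.8377;  v_1 ≈ (0.5847, -0.8112)


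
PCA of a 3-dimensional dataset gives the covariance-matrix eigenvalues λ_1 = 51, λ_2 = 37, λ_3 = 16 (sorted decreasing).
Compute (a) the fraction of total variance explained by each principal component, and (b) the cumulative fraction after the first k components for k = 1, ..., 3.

Step 1 — total variance = trace(Sigma) = Σ λ_i = 51 + 37 + 16 = 104.

Step 2 — fraction explained by component i = λ_i / Σ λ:
  PC1: 51/104 = 0.4904
  PC2: 37/104 = 0.3558
  PC3: 16/104 = 0.1538

Step 3 — cumulative fraction after k components = (λ_1 + ... + λ_k) / Σ λ:
  k = 1: 51/104 = 0.4904
  k = 2: (51 + 37)/104 = 88/104 = 0.8462
  k = 3: (51 + 37 + 16)/104 = 104/104 = 1

Summary (fraction, with percent):

explained: PC1 0.4904 (49.04%), PC2 0.3558 (35.58%), PC3 0.1538 (15.38%);  cumulative: 0.4904, 0.8462, 1


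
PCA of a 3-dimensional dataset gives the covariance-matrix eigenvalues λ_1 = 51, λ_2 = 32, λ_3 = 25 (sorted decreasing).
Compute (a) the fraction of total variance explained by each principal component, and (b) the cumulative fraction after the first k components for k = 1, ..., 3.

Step 1 — total variance = trace(Sigma) = Σ λ_i = 51 + 32 + 25 = 108.

Step 2 — fraction explained by component i = λ_i / Σ λ:
  PC1: 51/108 = 0.4722
  PC2: 32/108 = 0.2963
  PC3: 25/108 = 0.2315

Step 3 — cumulative fraction after k components = (λ_1 + ... + λ_k) / Σ λ:
  k = 1: 51/108 = 0.4722
  k = 2: (51 + 32)/108 = 83/108 = 0.7685
  k = 3: (51 + 32 + 25)/108 = 108/108 = 1

Summary (fraction, with percent):

explained: PC1 0.4722 (47.22%), PC2 0.2963 (29.63%), PC3 0.2315 (23.15%);  cumulative: 0.4722, 0.7685, 1


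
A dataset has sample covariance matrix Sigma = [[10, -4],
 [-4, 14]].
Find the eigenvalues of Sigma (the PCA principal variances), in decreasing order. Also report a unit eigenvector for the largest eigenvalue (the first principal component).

Step 1 — characteristic polynomial of 2×2 Sigma:
  det(Sigma - λI) = λ² - trace · λ + det = 0.
  trace = 10 + 14 = 24, det = 10·14 - (-4)² = 124.
Step 2 — discriminant:
  Δ = trace² - 4·det = 576 - 496 = 80.
Step 3 — eigenvalues:
  λ = (trace ± √Δ)/2 = (24 ± 8.9443)/2,
  λ_1 = 16.4721,  λ_2 = 7.5279.

Step 4 — unit eigenvector for λ_1: solve (Sigma - λ_1 I)v = 0. First row:
  (10 - 16.4721)·v_x + (-4)·v_y = 0, i.e. (-6.4721)·v_x + (-4)·v_y = 0,
  so v ∝ (b, λ_1 - a) = (-4, 6.4721); multiply by -1 so the first entry is positive: u = (4, -6.4721).
  ||u|| = √((4)² + (-6.4721)²) = √(57.8885) ≈ 7.6085,
  v_1 = u/||u|| ≈ (0.5257, -0.8507) (||v_1|| = 1).

λ_1 = 16.4721,  λ_2 = 7.5279;  v_1 ≈ (0.5257, -0.8507)


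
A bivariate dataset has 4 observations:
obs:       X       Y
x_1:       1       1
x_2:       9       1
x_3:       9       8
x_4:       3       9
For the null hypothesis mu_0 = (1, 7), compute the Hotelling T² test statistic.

Step 1 — sample mean vector:
  mean(X) = (1 + 9 + 9 + 3) / 4 = 22/4 = 5.5
  mean(Y) = (1 + 1 + 8 + 9) / 4 = 19/4 = 4.75
  x̄ = (5.5, 4.75),  deviation x̄ - mu_0 = (5.5, 4.75) - (1, 7) = (4.5, -2.25).

Step 2 — sample covariance matrix, S[i,j] = (1/(n-1)) · Σ_k (x_{k,i} - mean_i) · (x_{k,j} - mean_j), divisor n-1 = 3:
  S[X,X] = ((-4.5)·(-4.5) + (3.5)·(3.5) + (3.5)·(3.5) + (-2.5)·(-2.5)) / 3 = 51/3 = 17
  S[X,Y] = ((-4.5)·(-3.75) + (3.5)·(-3.75) + (3.5)·(3.25) + (-2.5)·(4.25)) / 3 = 4.5/3 = 1.5
  S[Y,Y] = ((-3.75)·(-3.75) + (-3.75)·(-3.75) + (3.25)·(3.25) + (4.25)·(4.25)) / 3 = 56.75/3 = 18.9167
  S = [[17, 1.5],
 [1.5, 18.9167]].

Step 3 — invert S. det(S) = 17·18.9167 - (1.5)² = 319.3333.
  S^{-1} = (1/det) · [[d, -b], [-b, a]] = [[0.0592, -0.0047],
 [-0.0047, 0.0532]].

Step 4 — quadratic form (x̄ - mu_0)^T · S^{-1} · (x̄ - mu_0):
  S^{-1} · (x̄ - mu_0) = (0.2771, -0.1409),
  (x̄ - mu_0)^T · [...] = (4.5)·(0.2771) + (-2.25)·(-0.1409) = 1.5642.

Step 5 — scale by n: T² = 4 · 1.5642 = 6.2568.

T² ≈ 6.2568


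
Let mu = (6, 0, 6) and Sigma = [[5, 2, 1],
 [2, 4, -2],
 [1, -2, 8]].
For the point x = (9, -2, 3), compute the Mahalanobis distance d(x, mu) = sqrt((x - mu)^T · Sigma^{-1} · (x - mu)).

Step 1 — centre the observation: (x - mu) = (3, -2, -3).

Step 2 — invert Sigma (cofactor / det for 3×3, or solve directly):
  Sigma^{-1} = [[0.2917, -0.1875, -0.0833],
 [-0.1875, 0.4062, 0.125],
 [-0.0833, 0.125, 0.1667]].

Step 3 — form the quadratic (x - mu)^T · Sigma^{-1} · (x - mu):
  Sigma^{-1} · (x - mu) = (1.5, -1.75, -1).
  (x - mu)^T · [Sigma^{-1} · (x - mu)] = (3)·(1.5) + (-2)·(-1.75) + (-3)·(-1) = 11.

Step 4 — take square root: d = √(11) ≈ 3.3166.

d(x, mu) = √(11) ≈ 3.3166


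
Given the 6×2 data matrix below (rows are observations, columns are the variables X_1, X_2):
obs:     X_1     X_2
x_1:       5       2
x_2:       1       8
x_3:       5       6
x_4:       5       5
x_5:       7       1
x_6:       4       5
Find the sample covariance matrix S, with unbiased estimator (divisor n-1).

Step 1 — column means:
  mean(X_1) = (5 + 1 + 5 + 5 + 7 + 4) / 6 = 27/6 = 4.5
  mean(X_2) = (2 + 8 + 6 + 5 + 1 + 5) / 6 = 27/6 = 4.5

Step 2 — sample covariance S[i,j] = (1/(n-1)) · Σ_k (x_{k,i} - mean_i) · (x_{k,j} - mean_j), with n-1 = 5.
  S[X_1,X_1] = ((0.5)·(0.5) + (-3.5)·(-3.5) + (0.5)·(0.5) + (0.5)·(0.5) + (2.5)·(2.5) + (-0.5)·(-0.5)) / 5 = 19.5/5 = 3.9
  S[X_1,X_2] = ((0.5)·(-2.5) + (-3.5)·(3.5) + (0.5)·(1.5) + (0.5)·(0.5) + (2.5)·(-3.5) + (-0.5)·(0.5)) / 5 = -21.5/5 = -4.3
  S[X_2,X_2] = ((-2.5)·(-2.5) + (3.5)·(3.5) + (1.5)·(1.5) + (0.5)·(0.5) + (-3.5)·(-3.5) + (0.5)·(0.5)) / 5 = 33.5/5 = 6.7

S is symmetric (S[j,i] = S[i,j]). Assembling:

S = [[3.9, -4.3],
 [-4.3, 6.7]]


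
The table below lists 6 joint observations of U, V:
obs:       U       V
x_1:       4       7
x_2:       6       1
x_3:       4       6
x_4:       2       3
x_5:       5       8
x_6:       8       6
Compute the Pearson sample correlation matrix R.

Step 1 — column means:
  mean(U) = (4 + 6 + 4 + 2 + 5 + 8) / 6 = 29/6 = 4.8333
  mean(V) = (7 + 1 + 6 + 3 + 8 + 6) / 6 = 31/6 = 5.1667

Step 2 — sample variances and covariances s[i,j] = (1/(n-1)) · Σ_k (x_{k,i} - mean_i) · (x_{k,j} - mean_j), with n-1 = 5:
  s[U,U] = ((-0.8333)·(-0.8333) + (1.1667)·(1.1667) + (-0.8333)·(-0.8333) + (-2.8333)·(-2.8333) + (0.1667)·(0.1667) + (3.1667)·(3.1667)) / 5 = 20.8333/5 = 4.1667
  s[U,V] = ((-0.8333)·(1.8333) + (1.1667)·(-4.1667) + (-0.8333)·(0.8333) + (-2.8333)·(-2.1667) + (0.1667)·(2.8333) + (3.1667)·(0.8333)) / 5 = 2.1667/5 = 0.4333
  s[V,V] = ((1.8333)·(1.8333) + (-4.1667)·(-4.1667) + (0.8333)·(0.8333) + (-2.1667)·(-2.1667) + (2.8333)·(2.8333) + (0.8333)·(0.8333)) / 5 = 34.8333/5 = 6.9667
  Sample standard deviations s_i = √(s[i,i]):
  s(U) = √(4.1667) = 2.0412
  s(V) = √(6.9667) = 2.6394

Step 3 — r_{ij} = s_{ij} / (s_i · s_j):
  r[U,U] = 1 (diagonal).
  r[U,V] = 0.4333 / (2.0412 · 2.6394) = 0.4333 / 5.3877 = 0.0804
  r[V,V] = 1 (diagonal).

R is symmetric with unit diagonal. Assembling:

R = [[1, 0.0804],
 [0.0804, 1]]


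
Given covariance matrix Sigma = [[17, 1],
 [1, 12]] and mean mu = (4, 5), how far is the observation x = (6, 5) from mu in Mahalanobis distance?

Step 1 — centre the observation: (x - mu) = (2, 0).

Step 2 — invert Sigma. det(Sigma) = 17·12 - (1)² = 203.
  Sigma^{-1} = (1/det) · [[d, -b], [-b, a]] = [[0.0591, -0.0049],
 [-0.0049, 0.0837]].

Step 3 — form the quadratic (x - mu)^T · Sigma^{-1} · (x - mu):
  Sigma^{-1} · (x - mu) = (0.1182, -0.0099).
  (x - mu)^T · [Sigma^{-1} · (x - mu)] = (2)·(0.1182) + (0)·(-0.0099) = 0.2365.

Step 4 — take square root: d = √(0.2365) ≈ 0.4863.

d(x, mu) = √(0.2365) ≈ 0.4863


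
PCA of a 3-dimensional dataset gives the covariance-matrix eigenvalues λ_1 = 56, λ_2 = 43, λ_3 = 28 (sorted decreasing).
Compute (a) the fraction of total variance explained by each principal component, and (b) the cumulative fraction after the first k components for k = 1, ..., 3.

Step 1 — total variance = trace(Sigma) = Σ λ_i = 56 + 43 + 28 = 127.

Step 2 — fraction explained by component i = λ_i / Σ λ:
  PC1: 56/127 = 0.4409
  PC2: 43/127 = 0.3386
  PC3: 28/127 = 0.2205

Step 3 — cumulative fraction after k components = (λ_1 + ... + λ_k) / Σ λ:
  k = 1: 56/127 = 0.4409
  k = 2: (56 + 43)/127 = 99/127 = 0.7795
  k = 3: (56 + 43 + 28)/127 = 127/127 = 1

Summary (fraction, with percent):

explained: PC1 0.4409 (44.09%), PC2 0.3386 (33.86%), PC3 0.2205 (22.05%);  cumulative: 0.4409, 0.7795, 1


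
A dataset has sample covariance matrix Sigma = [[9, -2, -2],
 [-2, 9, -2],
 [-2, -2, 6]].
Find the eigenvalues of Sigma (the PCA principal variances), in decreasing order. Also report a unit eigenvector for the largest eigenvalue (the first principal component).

Step 1 — characteristic polynomial p(λ) = det(λI - Sigma) = λ³ - tr·λ² + c_1·λ - det, where tr = trace, c_1 = sum of the principal 2×2 minors, det = det(Sigma):
  tr = 9 + 9 + 6 = 24,
  c_1 = (9·9 - (-2)²) + (9·6 - (-2)²) + (9·6 - (-2)²) = 77 + 50 + 50 = 177,
  det = 9·(9·6 - (-2)²) - (-2)·((-2)·6 - (-2)·(-2)) + (-2)·((-2)·(-2) - 9·(-2)) = 9·(50) - (-2)·(-16) + (-2)·(22) = 374.
  So p(λ) = λ³ - 24λ² + 177λ - 374.
Step 2 — look for an integer root (rational root theorem: any rational root is an integer divisor of 374). Testing λ = 11:
  p(11) = 1331 - 2904 + 1947 - 374 = 0  ✓
  Dividing out (λ - 11): p(λ) = (λ - 11)(λ² - 13λ + 34).
Step 3 — remaining eigenvalues from the quadratic λ² - 13λ + 34 = 0:
  Δ = 13² - 4·34 = 169 - 136 = 33,  λ = (13 ± √33)/2 = (13 ± 5.7446)/2 ≈ 9.3723 or 3.6277.
  Sorted: λ_1 = 11,  λ_2 = 9.3723,  λ_3 = 3.6277  (check: sum = 24 = tr ✓).

Step 4 — unit eigenvector for λ_1 = 11: v spans the null space of (Sigma - λ_1 I), whose rows are
  r_1 = (-2, -2, -2),  r_2 = (-2, -2, -2),  r_3 = (-2, -2, -5).
  v is orthogonal to every row, so take v ∝ r_1 × r_3 = ((-2)·(-5) - (-2)·(-2), (-2)·(-2) - (-2)·(-5), (-2)·(-2) - (-2)·(-2)) = (6, -6, 0).
  Rescale (divide by 6): u = (1, -1, 0).
  ||u|| = √((1)² + (-1)² + (0)²) = √(2) ≈ 1.4142,  v_1 = u/||u|| ≈ (0.7071, -0.7071, 0) (||v_1|| = 1).

λ_1 = 11,  λ_2 = 9.3723,  λ_3 = 3.6277;  v_1 ≈ (0.7071, -0.7071, 0)


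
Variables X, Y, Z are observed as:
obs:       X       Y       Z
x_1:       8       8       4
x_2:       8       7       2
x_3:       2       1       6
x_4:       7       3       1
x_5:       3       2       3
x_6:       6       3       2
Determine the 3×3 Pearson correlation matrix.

Step 1 — column means:
  mean(X) = (8 + 8 + 2 + 7 + 3 + 6) / 6 = 34/6 = 5.6667
  mean(Y) = (8 + 7 + 1 + 3 + 2 + 3) / 6 = 24/6 = 4
  mean(Z) = (4 + 2 + 6 + 1 + 3 + 2) / 6 = 18/6 = 3

Step 2 — sample variances and covariances s[i,j] = (1/(n-1)) · Σ_k (x_{k,i} - mean_i) · (x_{k,j} - mean_j), with n-1 = 5:
  s[X,X] = ((2.3333)·(2.3333) + (2.3333)·(2.3333) + (-3.6667)·(-3.6667) + (1.3333)·(1.3333) + (-2.6667)·(-2.6667) + (0.3333)·(0.3333)) / 5 = 33.3333/5 = 6.6667
  s[X,Y] = ((2.3333)·(4) + (2.3333)·(3) + (-3.6667)·(-3) + (1.3333)·(-1) + (-2.6667)·(-2) + (0.3333)·(-1)) / 5 = 31/5 = 6.2
  s[X,Z] = ((2.3333)·(1) + (2.3333)·(-1) + (-3.6667)·(3) + (1.3333)·(-2) + (-2.6667)·(0) + (0.3333)·(-1)) / 5 = -14/5 = -2.8
  s[Y,Y] = ((4)·(4) + (3)·(3) + (-3)·(-3) + (-1)·(-1) + (-2)·(-2) + (-1)·(-1)) / 5 = 40/5 = 8
  s[Y,Z] = ((4)·(1) + (3)·(-1) + (-3)·(3) + (-1)·(-2) + (-2)·(0) + (-1)·(-1)) / 5 = -5/5 = -1
  s[Z,Z] = ((1)·(1) + (-1)·(-1) + (3)·(3) + (-2)·(-2) + (0)·(0) + (-1)·(-1)) / 5 = 16/5 = 3.2
  Sample standard deviations s_i = √(s[i,i]):
  s(X) = √(6.6667) = 2.582
  s(Y) = √(8) = 2.8284
  s(Z) = √(3.2) = 1.7889

Step 3 — r_{ij} = s_{ij} / (s_i · s_j):
  r[X,X] = 1 (diagonal).
  r[X,Y] = 6.2 / (2.582 · 2.8284) = 6.2 / 7.303 = 0.849
  r[X,Z] = -2.8 / (2.582 · 1.7889) = -2.8 / 4.6188 = -0.6062
  r[Y,Y] = 1 (diagonal).
  r[Y,Z] = -1 / (2.8284 · 1.7889) = -1 / 5.0596 = -0.1976
  r[Z,Z] = 1 (diagonal).

R is symmetric with unit diagonal. Assembling:

R = [[1, 0.849, -0.6062],
 [0.849, 1, -0.1976],
 [-0.6062, -0.1976, 1]]


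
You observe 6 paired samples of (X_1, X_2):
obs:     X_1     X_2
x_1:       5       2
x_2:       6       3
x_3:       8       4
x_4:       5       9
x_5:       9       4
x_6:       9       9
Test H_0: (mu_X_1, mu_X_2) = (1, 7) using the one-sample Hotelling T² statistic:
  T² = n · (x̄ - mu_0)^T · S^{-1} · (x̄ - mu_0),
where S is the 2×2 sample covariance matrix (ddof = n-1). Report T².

Step 1 — sample mean vector:
  mean(X_1) = (5 + 6 + 8 + 5 + 9 + 9) / 6 = 42/6 = 7
  mean(X_2) = (2 + 3 + 4 + 9 + 4 + 9) / 6 = 31/6 = 5.1667
  x̄ = (7, 5.1667),  deviation x̄ - mu_0 = (7, 5.1667) - (1, 7) = (6, -1.8333).

Step 2 — sample covariance matrix, S[i,j] = (1/(n-1)) · Σ_k (x_{k,i} - mean_i) · (x_{k,j} - mean_j), divisor n-1 = 5:
  S[X_1,X_1] = ((-2)·(-2) + (-1)·(-1) + (1)·(1) + (-2)·(-2) + (2)·(2) + (2)·(2)) / 5 = 18/5 = 3.6
  S[X_1,X_2] = ((-2)·(-3.1667) + (-1)·(-2.1667) + (1)·(-1.1667) + (-2)·(3.8333) + (2)·(-1.1667) + (2)·(3.8333)) / 5 = 5/5 = 1
  S[X_2,X_2] = ((-3.1667)·(-3.1667) + (-2.1667)·(-2.1667) + (-1.1667)·(-1.1667) + (3.8333)·(3.8333) + (-1.1667)·(-1.1667) + (3.8333)·(3.8333)) / 5 = 46.8333/5 = 9.3667
  S = [[3.6, 1],
 [1, 9.3667]].

Step 3 — invert S. det(S) = 3.6·9.3667 - (1)² = 32.72.
  S^{-1} = (1/det) · [[d, -b], [-b, a]] = [[0.2863, -0.0306],
 [-0.0306, 0.11]].

Step 4 — quadratic form (x̄ - mu_0)^T · S^{-1} · (x̄ - mu_0):
  S^{-1} · (x̄ - mu_0) = (1.7736, -0.3851),
  (x̄ - mu_0)^T · [...] = (6)·(1.7736) + (-1.8333)·(-0.3851) = 11.3478.

Step 5 — scale by n: T² = 6 · 11.3478 = 68.0868.

T² ≈ 68.0868


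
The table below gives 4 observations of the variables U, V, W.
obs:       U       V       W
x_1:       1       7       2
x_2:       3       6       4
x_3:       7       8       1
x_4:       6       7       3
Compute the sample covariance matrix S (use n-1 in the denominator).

Step 1 — column means:
  mean(U) = (1 + 3 + 7 + 6) / 4 = 17/4 = 4.25
  mean(V) = (7 + 6 + 8 + 7) / 4 = 28/4 = 7
  mean(W) = (2 + 4 + 1 + 3) / 4 = 10/4 = 2.5

Step 2 — sample covariance S[i,j] = (1/(n-1)) · Σ_k (x_{k,i} - mean_i) · (x_{k,j} - mean_j), with n-1 = 3.
  S[U,U] = ((-3.25)·(-3.25) + (-1.25)·(-1.25) + (2.75)·(2.75) + (1.75)·(1.75)) / 3 = 22.75/3 = 7.5833
  S[U,V] = ((-3.25)·(0) + (-1.25)·(-1) + (2.75)·(1) + (1.75)·(0)) / 3 = 4/3 = 1.3333
  S[U,W] = ((-3.25)·(-0.5) + (-1.25)·(1.5) + (2.75)·(-1.5) + (1.75)·(0.5)) / 3 = -3.5/3 = -1.1667
  S[V,V] = ((0)·(0) + (-1)·(-1) + (1)·(1) + (0)·(0)) / 3 = 2/3 = 0.6667
  S[V,W] = ((0)·(-0.5) + (-1)·(1.5) + (1)·(-1.5) + (0)·(0.5)) / 3 = -3/3 = -1
  S[W,W] = ((-0.5)·(-0.5) + (1.5)·(1.5) + (-1.5)·(-1.5) + (0.5)·(0.5)) / 3 = 5/3 = 1.6667

S is symmetric (S[j,i] = S[i,j]). Assembling:

S = [[7.5833, 1.3333, -1.1667],
 [1.3333, 0.6667, -1],
 [-1.1667, -1, 1.6667]]


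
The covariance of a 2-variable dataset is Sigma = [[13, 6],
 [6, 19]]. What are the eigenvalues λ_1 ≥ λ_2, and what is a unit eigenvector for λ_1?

Step 1 — characteristic polynomial of 2×2 Sigma:
  det(Sigma - λI) = λ² - trace · λ + det = 0.
  trace = 13 + 19 = 32, det = 13·19 - (6)² = 211.
Step 2 — discriminant:
  Δ = trace² - 4·det = 1024 - 844 = 180.
Step 3 — eigenvalues:
  λ = (trace ± √Δ)/2 = (32 ± 13.4164)/2,
  λ_1 = 22.7082,  λ_2 = 9.2918.

Step 4 — unit eigenvector for λ_1: solve (Sigma - λ_1 I)v = 0. First row:
  (13 - 22.7082)·v_x + (6)·v_y = 0, i.e. (-9.7082)·v_x + (6)·v_y = 0,
  so v ∝ (b, λ_1 - a) = (6, 9.7082) = u.
  ||u|| = √((6)² + (9.7082)²) = √(130.2492) ≈ 11.4127,
  v_1 = u/||u|| ≈ (0.5257, 0.8507) (||v_1|| = 1).

λ_1 = 22.7082,  λ_2 = 9.2918;  v_1 ≈ (0.5257, 0.8507)


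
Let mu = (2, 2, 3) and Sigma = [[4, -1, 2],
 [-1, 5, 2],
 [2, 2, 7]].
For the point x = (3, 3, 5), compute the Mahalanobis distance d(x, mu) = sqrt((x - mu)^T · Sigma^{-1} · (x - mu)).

Step 1 — centre the observation: (x - mu) = (1, 1, 2).

Step 2 — invert Sigma (cofactor / det for 3×3, or solve directly):
  Sigma^{-1} = [[0.3483, 0.1236, -0.1348],
 [0.1236, 0.2697, -0.1124],
 [-0.1348, -0.1124, 0.2135]].

Step 3 — form the quadratic (x - mu)^T · Sigma^{-1} · (x - mu):
  Sigma^{-1} · (x - mu) = (0.2022, 0.1685, 0.1798).
  (x - mu)^T · [Sigma^{-1} · (x - mu)] = (1)·(0.2022) + (1)·(0.1685) + (2)·(0.1798) = 0.7303.

Step 4 — take square root: d = √(0.7303) ≈ 0.8546.

d(x, mu) = √(0.7303) ≈ 0.8546


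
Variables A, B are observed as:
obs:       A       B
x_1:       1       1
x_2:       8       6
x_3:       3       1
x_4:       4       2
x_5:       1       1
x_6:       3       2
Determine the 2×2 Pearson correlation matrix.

Step 1 — column means:
  mean(A) = (1 + 8 + 3 + 4 + 1 + 3) / 6 = 20/6 = 3.3333
  mean(B) = (1 + 6 + 1 + 2 + 1 + 2) / 6 = 13/6 = 2.1667

Step 2 — sample variances and covariances s[i,j] = (1/(n-1)) · Σ_k (x_{k,i} - mean_i) · (x_{k,j} - mean_j), with n-1 = 5:
  s[A,A] = ((-2.3333)·(-2.3333) + (4.6667)·(4.6667) + (-0.3333)·(-0.3333) + (0.6667)·(0.6667) + (-2.3333)·(-2.3333) + (-0.3333)·(-0.3333)) / 5 = 33.3333/5 = 6.6667
  s[A,B] = ((-2.3333)·(-1.1667) + (4.6667)·(3.8333) + (-0.3333)·(-1.1667) + (0.6667)·(-0.1667) + (-2.3333)·(-1.1667) + (-0.3333)·(-0.1667)) / 5 = 23.6667/5 = 4.7333
  s[B,B] = ((-1.1667)·(-1.1667) + (3.8333)·(3.8333) + (-1.1667)·(-1.1667) + (-0.1667)·(-0.1667) + (-1.1667)·(-1.1667) + (-0.1667)·(-0.1667)) / 5 = 18.8333/5 = 3.7667
  Sample standard deviations s_i = √(s[i,i]):
  s(A) = √(6.6667) = 2.582
  s(B) = √(3.7667) = 1.9408

Step 3 — r_{ij} = s_{ij} / (s_i · s_j):
  r[A,A] = 1 (diagonal).
  r[A,B] = 4.7333 / (2.582 · 1.9408) = 4.7333 / 5.0111 = 0.9446
  r[B,B] = 1 (diagonal).

R is symmetric with unit diagonal. Assembling:

R = [[1, 0.9446],
 [0.9446, 1]]


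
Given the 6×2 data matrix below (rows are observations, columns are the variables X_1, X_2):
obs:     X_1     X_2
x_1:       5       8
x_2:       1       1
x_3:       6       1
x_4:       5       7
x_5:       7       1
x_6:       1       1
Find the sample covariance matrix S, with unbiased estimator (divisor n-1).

Step 1 — column means:
  mean(X_1) = (5 + 1 + 6 + 5 + 7 + 1) / 6 = 25/6 = 4.1667
  mean(X_2) = (8 + 1 + 1 + 7 + 1 + 1) / 6 = 19/6 = 3.1667

Step 2 — sample covariance S[i,j] = (1/(n-1)) · Σ_k (x_{k,i} - mean_i) · (x_{k,j} - mean_j), with n-1 = 5.
  S[X_1,X_1] = ((0.8333)·(0.8333) + (-3.1667)·(-3.1667) + (1.8333)·(1.8333) + (0.8333)·(0.8333) + (2.8333)·(2.8333) + (-3.1667)·(-3.1667)) / 5 = 32.8333/5 = 6.5667
  S[X_1,X_2] = ((0.8333)·(4.8333) + (-3.1667)·(-2.1667) + (1.8333)·(-2.1667) + (0.8333)·(3.8333) + (2.8333)·(-2.1667) + (-3.1667)·(-2.1667)) / 5 = 10.8333/5 = 2.1667
  S[X_2,X_2] = ((4.8333)·(4.8333) + (-2.1667)·(-2.1667) + (-2.1667)·(-2.1667) + (3.8333)·(3.8333) + (-2.1667)·(-2.1667) + (-2.1667)·(-2.1667)) / 5 = 56.8333/5 = 11.3667

S is symmetric (S[j,i] = S[i,j]). Assembling:

S = [[6.5667, 2.1667],
 [2.1667, 11.3667]]


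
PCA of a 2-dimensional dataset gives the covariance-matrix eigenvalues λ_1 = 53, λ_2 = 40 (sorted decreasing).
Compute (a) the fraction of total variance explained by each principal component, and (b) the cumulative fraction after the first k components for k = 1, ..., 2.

Step 1 — total variance = trace(Sigma) = Σ λ_i = 53 + 40 = 93.

Step 2 — fraction explained by component i = λ_i / Σ λ:
  PC1: 53/93 = 0.5699
  PC2: 40/93 = 0.4301

Step 3 — cumulative fraction after k components = (λ_1 + ... + λ_k) / Σ λ:
  k = 1: 53/93 = 0.5699
  k = 2: (53 + 40)/93 = 93/93 = 1

Summary (fraction, with percent):

explained: PC1 0.5699 (56.99%), PC2 0.4301 (43.01%);  cumulative: 0.5699, 1


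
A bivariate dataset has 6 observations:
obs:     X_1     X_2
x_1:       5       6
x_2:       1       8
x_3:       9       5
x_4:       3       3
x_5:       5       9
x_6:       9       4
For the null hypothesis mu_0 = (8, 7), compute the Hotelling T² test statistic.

Step 1 — sample mean vector:
  mean(X_1) = (5 + 1 + 9 + 3 + 5 + 9) / 6 = 32/6 = 5.3333
  mean(X_2) = (6 + 8 + 5 + 3 + 9 + 4) / 6 = 35/6 = 5.8333
  x̄ = (5.3333, 5.8333),  deviation x̄ - mu_0 = (5.3333, 5.8333) - (8, 7) = (-2.6667, -1.1667).

Step 2 — sample covariance matrix, S[i,j] = (1/(n-1)) · Σ_k (x_{k,i} - mean_i) · (x_{k,j} - mean_j), divisor n-1 = 5:
  S[X_1,X_1] = ((-0.3333)·(-0.3333) + (-4.3333)·(-4.3333) + (3.6667)·(3.6667) + (-2.3333)·(-2.3333) + (-0.3333)·(-0.3333) + (3.6667)·(3.6667)) / 5 = 51.3333/5 = 10.2667
  S[X_1,X_2] = ((-0.3333)·(0.1667) + (-4.3333)·(2.1667) + (3.6667)·(-0.8333) + (-2.3333)·(-2.8333) + (-0.3333)·(3.1667) + (3.6667)·(-1.8333)) / 5 = -13.6667/5 = -2.7333
  S[X_2,X_2] = ((0.1667)·(0.1667) + (2.1667)·(2.1667) + (-0.8333)·(-0.8333) + (-2.8333)·(-2.8333) + (3.1667)·(3.1667) + (-1.8333)·(-1.8333)) / 5 = 26.8333/5 = 5.3667
  S = [[10.2667, -2.7333],
 [-2.7333, 5.3667]].

Step 3 — invert S. det(S) = 10.2667·5.3667 - (-2.7333)² = 47.6267.
  S^{-1} = (1/det) · [[d, -b], [-b, a]] = [[0.1127, 0.0574],
 [0.0574, 0.2156]].

Step 4 — quadratic form (x̄ - mu_0)^T · S^{-1} · (x̄ - mu_0):
  S^{-1} · (x̄ - mu_0) = (-0.3674, -0.4045),
  (x̄ - mu_0)^T · [...] = (-2.6667)·(-0.3674) + (-1.1667)·(-0.4045) = 1.4518.

Step 5 — scale by n: T² = 6 · 1.4518 = 8.7108.

T² ≈ 8.7108


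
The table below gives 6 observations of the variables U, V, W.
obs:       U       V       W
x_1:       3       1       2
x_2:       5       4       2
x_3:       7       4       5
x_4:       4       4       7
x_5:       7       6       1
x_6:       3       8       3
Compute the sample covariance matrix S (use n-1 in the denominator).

Step 1 — column means:
  mean(U) = (3 + 5 + 7 + 4 + 7 + 3) / 6 = 29/6 = 4.8333
  mean(V) = (1 + 4 + 4 + 4 + 6 + 8) / 6 = 27/6 = 4.5
  mean(W) = (2 + 2 + 5 + 7 + 1 + 3) / 6 = 20/6 = 3.3333

Step 2 — sample covariance S[i,j] = (1/(n-1)) · Σ_k (x_{k,i} - mean_i) · (x_{k,j} - mean_j), with n-1 = 5.
  S[U,U] = ((-1.8333)·(-1.8333) + (0.1667)·(0.1667) + (2.1667)·(2.1667) + (-0.8333)·(-0.8333) + (2.1667)·(2.1667) + (-1.8333)·(-1.8333)) / 5 = 16.8333/5 = 3.3667
  S[U,V] = ((-1.8333)·(-3.5) + (0.1667)·(-0.5) + (2.1667)·(-0.5) + (-0.8333)·(-0.5) + (2.1667)·(1.5) + (-1.8333)·(3.5)) / 5 = 2.5/5 = 0.5
  S[U,W] = ((-1.8333)·(-1.3333) + (0.1667)·(-1.3333) + (2.1667)·(1.6667) + (-0.8333)·(3.6667) + (2.1667)·(-2.3333) + (-1.8333)·(-0.3333)) / 5 = -1.6667/5 = -0.3333
  S[V,V] = ((-3.5)·(-3.5) + (-0.5)·(-0.5) + (-0.5)·(-0.5) + (-0.5)·(-0.5) + (1.5)·(1.5) + (3.5)·(3.5)) / 5 = 27.5/5 = 5.5
  S[V,W] = ((-3.5)·(-1.3333) + (-0.5)·(-1.3333) + (-0.5)·(1.6667) + (-0.5)·(3.6667) + (1.5)·(-2.3333) + (3.5)·(-0.3333)) / 5 = -2/5 = -0.4
  S[W,W] = ((-1.3333)·(-1.3333) + (-1.3333)·(-1.3333) + (1.6667)·(1.6667) + (3.6667)·(3.6667) + (-2.3333)·(-2.3333) + (-0.3333)·(-0.3333)) / 5 = 25.3333/5 = 5.0667

S is symmetric (S[j,i] = S[i,j]). Assembling:

S = [[3.3667, 0.5, -0.3333],
 [0.5, 5.5, -0.4],
 [-0.3333, -0.4, 5.0667]]


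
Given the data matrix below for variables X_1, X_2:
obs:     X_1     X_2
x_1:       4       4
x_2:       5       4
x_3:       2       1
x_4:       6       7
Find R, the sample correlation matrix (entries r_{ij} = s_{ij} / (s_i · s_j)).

Step 1 — column means:
  mean(X_1) = (4 + 5 + 2 + 6) / 4 = 17/4 = 4.25
  mean(X_2) = (4 + 4 + 1 + 7) / 4 = 16/4 = 4

Step 2 — sample variances and covariances s[i,j] = (1/(n-1)) · Σ_k (x_{k,i} - mean_i) · (x_{k,j} - mean_j), with n-1 = 3:
  s[X_1,X_1] = ((-0.25)·(-0.25) + (0.75)·(0.75) + (-2.25)·(-2.25) + (1.75)·(1.75)) / 3 = 8.75/3 = 2.9167
  s[X_1,X_2] = ((-0.25)·(0) + (0.75)·(0) + (-2.25)·(-3) + (1.75)·(3)) / 3 = 12/3 = 4
  s[X_2,X_2] = ((0)·(0) + (0)·(0) + (-3)·(-3) + (3)·(3)) / 3 = 18/3 = 6
  Sample standard deviations s_i = √(s[i,i]):
  s(X_1) = √(2.9167) = 1.7078
  s(X_2) = √(6) = 2.4495

Step 3 — r_{ij} = s_{ij} / (s_i · s_j):
  r[X_1,X_1] = 1 (diagonal).
  r[X_1,X_2] = 4 / (1.7078 · 2.4495) = 4 / 4.1833 = 0.9562
  r[X_2,X_2] = 1 (diagonal).

R is symmetric with unit diagonal. Assembling:

R = [[1, 0.9562],
 [0.9562, 1]]


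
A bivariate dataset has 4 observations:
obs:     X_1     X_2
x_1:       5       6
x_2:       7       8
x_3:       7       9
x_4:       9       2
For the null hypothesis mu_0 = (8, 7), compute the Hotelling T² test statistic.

Step 1 — sample mean vector:
  mean(X_1) = (5 + 7 + 7 + 9) / 4 = 28/4 = 7
  mean(X_2) = (6 + 8 + 9 + 2) / 4 = 25/4 = 6.25
  x̄ = (7, 6.25),  deviation x̄ - mu_0 = (7, 6.25) - (8, 7) = (-1, -0.75).

Step 2 — sample covariance matrix, S[i,j] = (1/(n-1)) · Σ_k (x_{k,i} - mean_i) · (x_{k,j} - mean_j), divisor n-1 = 3:
  S[X_1,X_1] = ((-2)·(-2) + (0)·(0) + (0)·(0) + (2)·(2)) / 3 = 8/3 = 2.6667
  S[X_1,X_2] = ((-2)·(-0.25) + (0)·(1.75) + (0)·(2.75) + (2)·(-4.25)) / 3 = -8/3 = -2.6667
  S[X_2,X_2] = ((-0.25)·(-0.25) + (1.75)·(1.75) + (2.75)·(2.75) + (-4.25)·(-4.25)) / 3 = 28.75/3 = 9.5833
  S = [[2.6667, -2.6667],
 [-2.6667, 9.5833]].

Step 3 — invert S. det(S) = 2.6667·9.5833 - (-2.6667)² = 18.4444.
  S^{-1} = (1/det) · [[d, -b], [-b, a]] = [[0.5196, 0.1446],
 [0.1446, 0.1446]].

Step 4 — quadratic form (x̄ - mu_0)^T · S^{-1} · (x̄ - mu_0):
  S^{-1} · (x̄ - mu_0) = (-0.628, -0.253),
  (x̄ - mu_0)^T · [...] = (-1)·(-0.628) + (-0.75)·(-0.253) = 0.8178.

Step 5 — scale by n: T² = 4 · 0.8178 = 3.2711.

T² ≈ 3.2711


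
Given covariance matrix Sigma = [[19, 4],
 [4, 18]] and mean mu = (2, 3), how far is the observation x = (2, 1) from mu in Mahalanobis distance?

Step 1 — centre the observation: (x - mu) = (0, -2).

Step 2 — invert Sigma. det(Sigma) = 19·18 - (4)² = 326.
  Sigma^{-1} = (1/det) · [[d, -b], [-b, a]] = [[0.0552, -0.0123],
 [-0.0123, 0.0583]].

Step 3 — form the quadratic (x - mu)^T · Sigma^{-1} · (x - mu):
  Sigma^{-1} · (x - mu) = (0.0245, -0.1166).
  (x - mu)^T · [Sigma^{-1} · (x - mu)] = (0)·(0.0245) + (-2)·(-0.1166) = 0.2331.

Step 4 — take square root: d = √(0.2331) ≈ 0.4828.

d(x, mu) = √(0.2331) ≈ 0.4828


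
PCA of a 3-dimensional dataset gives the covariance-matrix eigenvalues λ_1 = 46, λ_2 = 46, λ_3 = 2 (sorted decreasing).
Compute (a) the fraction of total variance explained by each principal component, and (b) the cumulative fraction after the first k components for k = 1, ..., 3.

Step 1 — total variance = trace(Sigma) = Σ λ_i = 46 + 46 + 2 = 94.

Step 2 — fraction explained by component i = λ_i / Σ λ:
  PC1: 46/94 = 0.4894
  PC2: 46/94 = 0.4894
  PC3: 2/94 = 0.0213

Step 3 — cumulative fraction after k components = (λ_1 + ... + λ_k) / Σ λ:
  k = 1: 46/94 = 0.4894
  k = 2: (46 + 46)/94 = 92/94 = 0.9787
  k = 3: (46 + 46 + 2)/94 = 94/94 = 1

Summary (fraction, with percent):

explained: PC1 0.4894 (48.94%), PC2 0.4894 (48.94%), PC3 0.0213 (2.13%);  cumulative: 0.4894, 0.9787, 1


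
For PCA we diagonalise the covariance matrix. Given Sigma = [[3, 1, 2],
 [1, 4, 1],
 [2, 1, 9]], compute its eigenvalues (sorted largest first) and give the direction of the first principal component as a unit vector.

Step 1 — characteristic polynomial p(λ) = det(λI - Sigma) = λ³ - tr·λ² + c_1·λ - det, where tr = trace, c_1 = sum of the principal 2×2 minors, det = det(Sigma):
  tr = 3 + 4 + 9 = 16,
  c_1 = (3·4 - (1)²) + (3·9 - (2)²) + (4·9 - (1)²) = 11 + 23 + 35 = 69,
  det = 3·(4·9 - (1)²) - (1)·((1)·9 - (1)·(2)) + (2)·((1)·(1) - 4·(2)) = 3·(35) - (1)·(7) + (2)·(-7) = 84.
  So p(λ) = λ³ - 16λ² + 69λ - 84.
Step 2 — look for an integer root (rational root theorem: any rational root is an integer divisor of 84). Testing λ = 4:
  p(4) = 64 - 256 + 276 - 84 = 0  ✓
  Dividing out (λ - 4): p(λ) = (λ - 4)(λ² - 12λ + 21).
Step 3 — remaining eigenvalues from the quadratic λ² - 12λ + 21 = 0:
  Δ = 12² - 4·21 = 144 - 84 = 60,  λ = (12 ± √60)/2 = (12 ± 7.746)/2 ≈ 9.873 or 2.127.
  Sorted: λ_1 = 9.873,  λ_2 = 4,  λ_3 = 2.127  (check: sum = 16 = tr ✓).

Step 4 — unit eigenvector for λ_1 ≈ 9.873: v spans the null space of (Sigma - λ_1 I), whose rows are
  r_1 = (-6.873, 1, 2),  r_2 = (1, -5.873, 1),  r_3 = (2, 1, -0.873).
  v is orthogonal to every row, so take v ∝ r_1 × r_2 = ((1)·(1) - (2)·(-5.873), (2)·(1) - (-6.873)·(1), (-6.873)·(-5.873) - (1)·(1)) ≈ (12.746, 8.873, 39.3649).
  Let u = (12.746, 8.873, 39.3649).
  ||u|| = √((12.746)² + (8.873)² + (39.3649)²) = √(1790.7862) ≈ 42.3177,  v_1 = u/||u|| ≈ (0.3012, 0.2097, 0.9302) (||v_1|| = 1).

λ_1 = 9.873,  λ_2 = 4,  λ_3 = 2.127;  v_1 ≈ (0.3012, 0.2097, 0.9302)
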